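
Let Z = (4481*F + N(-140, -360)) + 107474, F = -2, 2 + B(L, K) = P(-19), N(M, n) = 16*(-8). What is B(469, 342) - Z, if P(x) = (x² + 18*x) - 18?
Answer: -98385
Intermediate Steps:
N(M, n) = -128
P(x) = -18 + x² + 18*x
B(L, K) = -1 (B(L, K) = -2 + (-18 + (-19)² + 18*(-19)) = -2 + (-18 + 361 - 342) = -2 + 1 = -1)
Z = 98384 (Z = (4481*(-2) - 128) + 107474 = (-8962 - 128) + 107474 = -9090 + 107474 = 98384)
B(469, 342) - Z = -1 - 1*98384 = -1 - 98384 = -98385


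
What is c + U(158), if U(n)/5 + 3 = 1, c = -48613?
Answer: -48623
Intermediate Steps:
U(n) = -10 (U(n) = -15 + 5*1 = -15 + 5 = -10)
c + U(158) = -48613 - 10 = -48623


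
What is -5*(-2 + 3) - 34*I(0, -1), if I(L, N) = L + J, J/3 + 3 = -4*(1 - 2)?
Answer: -107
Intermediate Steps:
J = 3 (J = -9 + 3*(-4*(1 - 2)) = -9 + 3*(-4*(-1)) = -9 + 3*4 = -9 + 12 = 3)
I(L, N) = 3 + L (I(L, N) = L + 3 = 3 + L)
-5*(-2 + 3) - 34*I(0, -1) = -5*(-2 + 3) - 34*(3 + 0) = -5*1 - 34*3 = -5 - 102 = -107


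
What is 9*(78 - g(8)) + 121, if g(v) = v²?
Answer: 247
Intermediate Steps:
9*(78 - g(8)) + 121 = 9*(78 - 1*8²) + 121 = 9*(78 - 1*64) + 121 = 9*(78 - 64) + 121 = 9*14 + 121 = 126 + 121 = 247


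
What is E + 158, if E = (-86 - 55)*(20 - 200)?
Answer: 25538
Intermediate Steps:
E = 25380 (E = -141*(-180) = 25380)
E + 158 = 25380 + 158 = 25538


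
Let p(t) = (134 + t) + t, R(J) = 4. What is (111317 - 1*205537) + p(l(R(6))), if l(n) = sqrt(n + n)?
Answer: -94086 + 4*sqrt(2) ≈ -94080.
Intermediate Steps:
l(n) = sqrt(2)*sqrt(n) (l(n) = sqrt(2*n) = sqrt(2)*sqrt(n))
p(t) = 134 + 2*t
(111317 - 1*205537) + p(l(R(6))) = (111317 - 1*205537) + (134 + 2*(sqrt(2)*sqrt(4))) = (111317 - 205537) + (134 + 2*(sqrt(2)*2)) = -94220 + (134 + 2*(2*sqrt(2))) = -94220 + (134 + 4*sqrt(2)) = -94086 + 4*sqrt(2)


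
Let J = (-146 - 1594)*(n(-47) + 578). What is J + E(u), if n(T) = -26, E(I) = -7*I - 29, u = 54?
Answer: -960887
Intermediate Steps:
E(I) = -29 - 7*I
J = -960480 (J = (-146 - 1594)*(-26 + 578) = -1740*552 = -960480)
J + E(u) = -960480 + (-29 - 7*54) = -960480 + (-29 - 378) = -960480 - 407 = -960887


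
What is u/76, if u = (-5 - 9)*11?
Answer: -77/38 ≈ -2.0263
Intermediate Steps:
u = -154 (u = -14*11 = -154)
u/76 = -154/76 = (1/76)*(-154) = -77/38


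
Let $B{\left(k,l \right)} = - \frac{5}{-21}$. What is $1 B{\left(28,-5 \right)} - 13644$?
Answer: $- \frac{286519}{21} \approx -13644.0$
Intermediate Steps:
$B{\left(k,l \right)} = \frac{5}{21}$ ($B{\left(k,l \right)} = \left(-5\right) \left(- \frac{1}{21}\right) = \frac{5}{21}$)
$1 B{\left(28,-5 \right)} - 13644 = 1 \cdot \frac{5}{21} - 13644 = \frac{5}{21} - 13644 = - \frac{286519}{21}$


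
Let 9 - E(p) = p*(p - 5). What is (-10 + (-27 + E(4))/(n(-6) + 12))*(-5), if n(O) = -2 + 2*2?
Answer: 55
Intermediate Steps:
E(p) = 9 - p*(-5 + p) (E(p) = 9 - p*(p - 5) = 9 - p*(-5 + p))
n(O) = 2 (n(O) = -2 + 4 = 2)
(-10 + (-27 + E(4))/(n(-6) + 12))*(-5) = (-10 + (-27 + (9 - 1*4² + 5*4))/(2 + 12))*(-5) = (-10 + (-27 + (9 - 1*16 + 20))/14)*(-5) = (-10 + (-27 + (9 - 16 + 20))*(1/14))*(-5) = (-10 + (-27 + 13)*(1/14))*(-5) = (-10 - 14*1/14)*(-5) = (-10 - 1)*(-5) = -11*(-5) = 55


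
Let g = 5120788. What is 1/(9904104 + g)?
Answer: 1/15024892 ≈ 6.6556e-8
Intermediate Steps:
1/(9904104 + g) = 1/(9904104 + 5120788) = 1/15024892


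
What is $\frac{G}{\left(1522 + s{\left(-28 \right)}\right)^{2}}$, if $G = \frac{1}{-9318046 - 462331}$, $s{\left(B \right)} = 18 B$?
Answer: $- \frac{1}{10135639414148} \approx -9.8662 \cdot 10^{-14}$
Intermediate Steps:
$G = - \frac{1}{9780377}$ ($G = \frac{1}{-9780377} = - \frac{1}{9780377} \approx -1.0225 \cdot 10^{-7}$)
$\frac{G}{\left(1522 + s{\left(-28 \right)}\right)^{2}} = - \frac{1}{9780377 \left(1522 + 18 \left(-28\right)\right)^{2}} = - \frac{1}{9780377 \left(1522 - 504\right)^{2}} = - \frac{1}{9780377 \cdot 1018^{2}} = - \frac{1}{9780377 \cdot 1036324} = \left(- \frac{1}{9780377}\right) \frac{1}{1036324} = - \frac{1}{10135639414148}$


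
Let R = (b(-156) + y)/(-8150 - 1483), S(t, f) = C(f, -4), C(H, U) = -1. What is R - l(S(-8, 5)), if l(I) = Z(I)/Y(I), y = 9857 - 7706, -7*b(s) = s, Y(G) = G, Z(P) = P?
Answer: -27548/22477 ≈ -1.2256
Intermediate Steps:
S(t, f) = -1
b(s) = -s/7
y = 2151
l(I) = 1 (l(I) = I/I = 1)
R = -5071/22477 (R = (-1/7*(-156) + 2151)/(-8150 - 1483) = (156/7 + 2151)/(-9633) = (15213/7)*(-1/9633) = -5071/22477 ≈ -0.22561)
R - l(S(-8, 5)) = -5071/22477 - 1*1 = -5071/22477 - 1 = -27548/22477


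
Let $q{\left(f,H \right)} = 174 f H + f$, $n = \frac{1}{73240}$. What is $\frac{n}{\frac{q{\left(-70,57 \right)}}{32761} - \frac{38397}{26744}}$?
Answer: $- \frac{109520023}{181516969006735} \approx -6.0336 \cdot 10^{-7}$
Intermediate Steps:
$n = \frac{1}{73240} \approx 1.3654 \cdot 10^{-5}$
$q{\left(f,H \right)} = f + 174 H f$ ($q{\left(f,H \right)} = 174 H f + f = f + 174 H f$)
$\frac{n}{\frac{q{\left(-70,57 \right)}}{32761} - \frac{38397}{26744}} = \frac{1}{73240 \left(\frac{\left(-70\right) \left(1 + 174 \cdot 57\right)}{32761} - \frac{38397}{26744}\right)} = \frac{1}{73240 \left(- 70 \left(1 + 9918\right) \frac{1}{32761} - \frac{38397}{26744}\right)} = \frac{1}{73240 \left(\left(-70\right) 9919 \cdot \frac{1}{32761} - \frac{38397}{26744}\right)} = \frac{1}{73240 \left(\left(-694330\right) \frac{1}{32761} - \frac{38397}{26744}\right)} = \frac{1}{73240 \left(- \frac{694330}{32761} - \frac{38397}{26744}\right)} = \frac{1}{73240 \left(- \frac{19827085637}{876160184}\right)} = \frac{1}{73240} \left(- \frac{876160184}{19827085637}\right) = - \frac{109520023}{181516969006735}$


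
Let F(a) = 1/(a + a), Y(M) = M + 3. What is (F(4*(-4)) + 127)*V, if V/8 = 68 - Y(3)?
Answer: 125953/2 ≈ 62977.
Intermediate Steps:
Y(M) = 3 + M
V = 496 (V = 8*(68 - (3 + 3)) = 8*(68 - 1*6) = 8*(68 - 6) = 8*62 = 496)
F(a) = 1/(2*a)
(F(4*(-4)) + 127)*V = (1/(2*((4*(-4)))) + 127)*496 = ((½)/(-16) + 127)*496 = ((½)*(-1/16) + 127)*496 = (-1/32 + 127)*496 = (4063/32)*496 = 125953/2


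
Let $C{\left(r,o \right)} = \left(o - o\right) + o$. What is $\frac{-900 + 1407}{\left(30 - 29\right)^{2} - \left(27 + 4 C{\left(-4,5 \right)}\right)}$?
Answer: $- \frac{507}{46} \approx -11.022$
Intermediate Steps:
$C{\left(r,o \right)} = o$ ($C{\left(r,o \right)} = 0 + o = o$)
$\frac{-900 + 1407}{\left(30 - 29\right)^{2} - \left(27 + 4 C{\left(-4,5 \right)}\right)} = \frac{-900 + 1407}{\left(30 - 29\right)^{2} - 47} = \frac{507}{1^{2} - 47} = \frac{507}{1 - 47} = \frac{507}{-46} = 507 \left(- \frac{1}{46}\right) = - \frac{507}{46}$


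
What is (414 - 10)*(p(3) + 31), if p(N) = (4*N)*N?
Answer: 27068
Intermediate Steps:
p(N) = 4*N²
(414 - 10)*(p(3) + 31) = (414 - 10)*(4*3² + 31) = 404*(4*9 + 31) = 404*(36 + 31) = 404*67 = 27068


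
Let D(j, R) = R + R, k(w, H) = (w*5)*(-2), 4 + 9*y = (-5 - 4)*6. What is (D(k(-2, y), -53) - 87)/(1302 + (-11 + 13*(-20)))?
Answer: -193/1031 ≈ -0.18720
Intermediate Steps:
y = -58/9 (y = -4/9 + ((-5 - 4)*6)/9 = -4/9 + (-9*6)/9 = -4/9 + (1/9)*(-54) = -4/9 - 6 = -58/9 ≈ -6.4444)
k(w, H) = -10*w (k(w, H) = (5*w)*(-2) = -10*w)
D(j, R) = 2*R
(D(k(-2, y), -53) - 87)/(1302 + (-11 + 13*(-20))) = (2*(-53) - 87)/(1302 + (-11 + 13*(-20))) = (-106 - 87)/(1302 + (-11 - 260)) = -193/(1302 - 271) = -193/1031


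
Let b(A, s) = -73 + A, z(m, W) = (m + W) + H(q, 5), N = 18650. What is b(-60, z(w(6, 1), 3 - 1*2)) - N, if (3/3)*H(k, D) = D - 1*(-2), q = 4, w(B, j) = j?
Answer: -18783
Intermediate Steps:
H(k, D) = 2 + D (H(k, D) = D - 1*(-2) = D + 2 = 2 + D)
z(m, W) = 7 + W + m (z(m, W) = (m + W) + (2 + 5) = (W + m) + 7 = 7 + W + m)
b(-60, z(w(6, 1), 3 - 1*2)) - N = (-73 - 60) - 1*18650 = -133 - 18650 = -18783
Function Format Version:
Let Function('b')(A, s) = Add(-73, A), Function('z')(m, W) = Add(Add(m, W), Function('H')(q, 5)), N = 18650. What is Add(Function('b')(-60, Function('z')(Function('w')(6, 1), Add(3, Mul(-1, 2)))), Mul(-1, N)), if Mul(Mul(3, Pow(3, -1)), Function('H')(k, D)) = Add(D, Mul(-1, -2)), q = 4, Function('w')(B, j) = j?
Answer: -18783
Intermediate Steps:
Function('H')(k, D) = Add(2, D) (Function('H')(k, D) = Add(D, Mul(-1, -2)) = Add(D, 2) = Add(2, D))
Function('z')(m, W) = Add(7, W, m) (Function('z')(m, W) = Add(Add(m, W), Add(2, 5)) = Add(Add(W, m), 7) = Add(7, W, m))
Add(Function('b')(-60, Function('z')(Function('w')(6, 1), Add(3, Mul(-1, 2)))), Mul(-1, N)) = Add(Add(-73, -60), Mul(-1, 18650)) = Add(-133, -18650) = -18783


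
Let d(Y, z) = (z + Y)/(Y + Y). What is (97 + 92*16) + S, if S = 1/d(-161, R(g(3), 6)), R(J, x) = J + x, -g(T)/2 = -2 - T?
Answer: 227827/145 ≈ 1571.2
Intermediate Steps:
g(T) = 4 + 2*T (g(T) = -2*(-2 - T) = 4 + 2*T)
d(Y, z) = (Y + z)/(2*Y) (d(Y, z) = (Y + z)/((2*Y)) = (Y + z)*(1/(2*Y)) = (Y + z)/(2*Y))
S = 322/145 (S = 1/((1/2)*(-161 + ((4 + 2*3) + 6))/(-161)) = 1/((1/2)*(-1/161)*(-161 + ((4 + 6) + 6))) = 1/((1/2)*(-1/161)*(-161 + (10 + 6))) = 1/((1/2)*(-1/161)*(-161 + 16)) = 1/((1/2)*(-1/161)*(-145)) = 1/(145/322) = 322/145 ≈ 2.2207)
(97 + 92*16) + S = (97 + 92*16) + 322/145 = (97 + 1472) + 322/145 = 1569 + 322/145 = 227827/145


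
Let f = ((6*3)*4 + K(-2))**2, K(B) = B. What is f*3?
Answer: 14700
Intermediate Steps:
f = 4900 (f = ((6*3)*4 - 2)**2 = (18*4 - 2)**2 = (72 - 2)**2 = 70**2 = 4900)
f*3 = 4900*3 = 14700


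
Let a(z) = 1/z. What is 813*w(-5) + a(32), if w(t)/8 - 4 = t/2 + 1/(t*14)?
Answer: 10822691/1120 ≈ 9663.1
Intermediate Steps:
w(t) = 32 + 4*t + 4/(7*t) (w(t) = 32 + 8*(t/2 + 1/(t*14)) = 32 + 8*(t*(½) + (1/14)/t) = 32 + 8*(t/2 + 1/(14*t)) = 32 + (4*t + 4/(7*t)) = 32 + 4*t + 4/(7*t))
813*w(-5) + a(32) = 813*(32 + 4*(-5) + (4/7)/(-5)) + 1/32 = 813*(32 - 20 + (4/7)*(-⅕)) + 1/32 = 813*(32 - 20 - 4/35) + 1/32 = 813*(416/35) + 1/32 = 338208/35 + 1/32 = 10822691/1120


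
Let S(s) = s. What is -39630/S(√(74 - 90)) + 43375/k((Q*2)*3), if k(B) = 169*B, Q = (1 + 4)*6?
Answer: 8675/6084 + 19815*I/2 ≈ 1.4259 + 9907.5*I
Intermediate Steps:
Q = 30 (Q = 5*6 = 30)
-39630/S(√(74 - 90)) + 43375/k((Q*2)*3) = -39630/√(74 - 90) + 43375/((169*((30*2)*3))) = -39630*(-I/4) + 43375/((169*(60*3))) = -39630*(-I/4) + 43375/((169*180)) = -(-19815)*I/2 + 43375/30420 = 19815*I/2 + 43375*(1/30420) = 19815*I/2 + 8675/6084 = 8675/6084 + 19815*I/2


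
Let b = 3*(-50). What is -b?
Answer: 150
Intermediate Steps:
b = -150
-b = -1*(-150) = 150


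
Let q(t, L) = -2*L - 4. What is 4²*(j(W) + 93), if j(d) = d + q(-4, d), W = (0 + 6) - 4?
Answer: 1392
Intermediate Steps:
q(t, L) = -4 - 2*L
W = 2 (W = 6 - 4 = 2)
j(d) = -4 - d (j(d) = d + (-4 - 2*d) = -4 - d)
4²*(j(W) + 93) = 4²*((-4 - 1*2) + 93) = 16*((-4 - 2) + 93) = 16*(-6 + 93) = 16*87 = 1392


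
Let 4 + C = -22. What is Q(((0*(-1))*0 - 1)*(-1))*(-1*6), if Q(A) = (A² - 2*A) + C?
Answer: 162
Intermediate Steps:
C = -26 (C = -4 - 22 = -26)
Q(A) = -26 + A² - 2*A (Q(A) = (A² - 2*A) - 26 = -26 + A² - 2*A)
Q(((0*(-1))*0 - 1)*(-1))*(-1*6) = (-26 + (((0*(-1))*0 - 1)*(-1))² - 2*((0*(-1))*0 - 1)*(-1))*(-1*6) = (-26 + ((0*0 - 1)*(-1))² - 2*(0*0 - 1)*(-1))*(-6) = (-26 + ((0 - 1)*(-1))² - 2*(0 - 1)*(-1))*(-6) = (-26 + (-1*(-1))² - (-2)*(-1))*(-6) = (-26 + 1² - 2*1)*(-6) = (-26 + 1 - 2)*(-6) = -27*(-6) = 162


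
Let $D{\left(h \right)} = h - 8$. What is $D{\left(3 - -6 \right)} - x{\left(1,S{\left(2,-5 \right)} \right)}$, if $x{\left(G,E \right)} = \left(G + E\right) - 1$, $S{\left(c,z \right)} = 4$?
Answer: $-3$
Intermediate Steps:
$D{\left(h \right)} = -8 + h$
$x{\left(G,E \right)} = -1 + E + G$ ($x{\left(G,E \right)} = \left(E + G\right) - 1 = -1 + E + G$)
$D{\left(3 - -6 \right)} - x{\left(1,S{\left(2,-5 \right)} \right)} = \left(-8 + \left(3 - -6\right)\right) - \left(-1 + 4 + 1\right) = \left(-8 + \left(3 + 6\right)\right) - 4 = \left(-8 + 9\right) - 4 = 1 - 4 = -3$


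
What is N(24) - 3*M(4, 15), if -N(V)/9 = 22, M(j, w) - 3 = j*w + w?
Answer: -432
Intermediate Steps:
M(j, w) = 3 + w + j*w (M(j, w) = 3 + (j*w + w) = 3 + (w + j*w) = 3 + w + j*w)
N(V) = -198 (N(V) = -9*22 = -198)
N(24) - 3*M(4, 15) = -198 - 3*(3 + 15 + 4*15) = -198 - 3*(3 + 15 + 60) = -198 - 3*78 = -198 - 234 = -432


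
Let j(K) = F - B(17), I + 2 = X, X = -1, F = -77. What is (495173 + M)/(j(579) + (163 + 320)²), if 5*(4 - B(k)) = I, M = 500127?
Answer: 4976500/1166037 ≈ 4.2679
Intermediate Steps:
I = -3 (I = -2 - 1 = -3)
B(k) = 23/5 (B(k) = 4 - ⅕*(-3) = 4 + ⅗ = 23/5)
j(K) = -408/5 (j(K) = -77 - 1*23/5 = -77 - 23/5 = -408/5)
(495173 + M)/(j(579) + (163 + 320)²) = (495173 + 500127)/(-408/5 + (163 + 320)²) = 995300/(-408/5 + 483²) = 995300/(-408/5 + 233289) = 995300/(1166037/5) = 995300*(5/1166037) = 4976500/1166037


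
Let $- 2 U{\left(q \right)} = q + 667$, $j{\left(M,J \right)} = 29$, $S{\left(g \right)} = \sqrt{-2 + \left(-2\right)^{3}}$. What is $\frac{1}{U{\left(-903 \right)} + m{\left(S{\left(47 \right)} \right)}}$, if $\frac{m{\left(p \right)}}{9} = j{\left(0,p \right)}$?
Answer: $\frac{1}{379} \approx 0.0026385$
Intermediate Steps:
$S{\left(g \right)} = i \sqrt{10}$ ($S{\left(g \right)} = \sqrt{-2 - 8} = \sqrt{-10} = i \sqrt{10}$)
$m{\left(p \right)} = 261$ ($m{\left(p \right)} = 9 \cdot 29 = 261$)
$U{\left(q \right)} = - \frac{667}{2} - \frac{q}{2}$ ($U{\left(q \right)} = - \frac{q + 667}{2} = - \frac{667 + q}{2} = - \frac{667}{2} - \frac{q}{2}$)
$\frac{1}{U{\left(-903 \right)} + m{\left(S{\left(47 \right)} \right)}} = \frac{1}{\left(- \frac{667}{2} - - \frac{903}{2}\right) + 261} = \frac{1}{\left(- \frac{667}{2} + \frac{903}{2}\right) + 261} = \frac{1}{118 + 261} = \frac{1}{379}$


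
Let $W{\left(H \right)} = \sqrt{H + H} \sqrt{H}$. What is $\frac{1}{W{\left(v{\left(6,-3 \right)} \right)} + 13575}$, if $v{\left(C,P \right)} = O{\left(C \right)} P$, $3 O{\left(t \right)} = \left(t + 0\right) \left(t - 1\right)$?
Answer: $\frac{181}{2457051} + \frac{2 \sqrt{2}}{12285255} \approx 7.3896 \cdot 10^{-5}$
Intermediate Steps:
$O{\left(t \right)} = \frac{t \left(-1 + t\right)}{3}$ ($O{\left(t \right)} = \frac{\left(t + 0\right) \left(t - 1\right)}{3} = \frac{t \left(-1 + t\right)}{3}$)
$v{\left(C,P \right)} = \frac{C P \left(-1 + C\right)}{3}$ ($v{\left(C,P \right)} = \frac{C \left(-1 + C\right)}{3} P = \frac{C P \left(-1 + C\right)}{3}$)
$W{\left(H \right)} = H \sqrt{2}$ ($W{\left(H \right)} = \sqrt{2 H} \sqrt{H} = \sqrt{2} \sqrt{H} \sqrt{H} = H \sqrt{2}$)
$\frac{1}{W{\left(v{\left(6,-3 \right)} \right)} + 13575} = \frac{1}{\frac{1}{3} \cdot 6 \left(-3\right) \left(-1 + 6\right) \sqrt{2} + 13575} = \frac{1}{\frac{1}{3} \cdot 6 \left(-3\right) 5 \sqrt{2} + 13575} = \frac{1}{- 30 \sqrt{2} + 13575} = \frac{1}{13575 - 30 \sqrt{2}}$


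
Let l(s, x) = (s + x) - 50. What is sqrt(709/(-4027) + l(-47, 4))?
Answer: 2*I*sqrt(377752735)/4027 ≈ 9.6528*I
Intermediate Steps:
l(s, x) = -50 + s + x
sqrt(709/(-4027) + l(-47, 4)) = sqrt(709/(-4027) + (-50 - 47 + 4)) = sqrt(709*(-1/4027) - 93) = sqrt(-709/4027 - 93) = sqrt(-375220/4027) = 2*I*sqrt(377752735)/4027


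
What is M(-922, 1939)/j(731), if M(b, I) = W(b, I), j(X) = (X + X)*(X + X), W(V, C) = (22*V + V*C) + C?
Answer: -1806103/2137444 ≈ -0.84498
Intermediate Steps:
W(V, C) = C + 22*V + C*V (W(V, C) = (22*V + C*V) + C = C + 22*V + C*V)
j(X) = 4*X**2 (j(X) = (2*X)*(2*X) = 4*X**2)
M(b, I) = I + 22*b + I*b
M(-922, 1939)/j(731) = (1939 + 22*(-922) + 1939*(-922))/((4*731**2)) = (1939 - 20284 - 1787758)/((4*534361)) = -1806103/2137444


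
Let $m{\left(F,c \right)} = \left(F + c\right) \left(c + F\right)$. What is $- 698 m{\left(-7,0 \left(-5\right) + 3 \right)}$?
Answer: $-11168$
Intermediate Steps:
$m{\left(F,c \right)} = \left(F + c\right)^{2}$ ($m{\left(F,c \right)} = \left(F + c\right) \left(F + c\right) = \left(F + c\right)^{2}$)
$- 698 m{\left(-7,0 \left(-5\right) + 3 \right)} = - 698 \left(-7 + \left(0 \left(-5\right) + 3\right)\right)^{2} = - 698 \left(-7 + \left(0 + 3\right)\right)^{2} = - 698 \left(-7 + 3\right)^{2} = - 698 \left(-4\right)^{2} = \left(-698\right) 16 = -11168$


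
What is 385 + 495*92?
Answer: 45925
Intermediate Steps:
385 + 495*92 = 385 + 45540 = 45925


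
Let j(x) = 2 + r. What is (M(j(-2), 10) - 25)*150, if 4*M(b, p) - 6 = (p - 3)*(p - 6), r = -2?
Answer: -2475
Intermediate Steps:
j(x) = 0 (j(x) = 2 - 2 = 0)
M(b, p) = 3/2 + (-6 + p)*(-3 + p)/4 (M(b, p) = 3/2 + ((p - 3)*(p - 6))/4 = 3/2 + ((-3 + p)*(-6 + p))/4 = 3/2 + ((-6 + p)*(-3 + p))/4 = 3/2 + (-6 + p)*(-3 + p)/4)
(M(j(-2), 10) - 25)*150 = ((6 - 9/4*10 + (¼)*10²) - 25)*150 = ((6 - 45/2 + (¼)*100) - 25)*150 = ((6 - 45/2 + 25) - 25)*150 = (17/2 - 25)*150 = -33/2*150 = -2475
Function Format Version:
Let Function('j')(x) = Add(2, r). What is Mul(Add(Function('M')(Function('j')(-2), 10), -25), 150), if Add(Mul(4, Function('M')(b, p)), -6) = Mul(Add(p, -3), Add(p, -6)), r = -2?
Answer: -2475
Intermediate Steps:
Function('j')(x) = 0 (Function('j')(x) = Add(2, -2) = 0)
Function('M')(b, p) = Add(Rational(3, 2), Mul(Rational(1, 4), Add(-6, p), Add(-3, p))) (Function('M')(b, p) = Add(Rational(3, 2), Mul(Rational(1, 4), Mul(Add(p, -3), Add(p, -6)))) = Add(Rational(3, 2), Mul(Rational(1, 4), Mul(Add(-3, p), Add(-6, p)))) = Add(Rational(3, 2), Mul(Rational(1, 4), Mul(Add(-6, p), Add(-3, p)))) = Add(Rational(3, 2), Mul(Rational(1, 4), Add(-6, p), Add(-3, p))))
Mul(Add(Function('M')(Function('j')(-2), 10), -25), 150) = Mul(Add(Add(6, Mul(Rational(-9, 4), 10), Mul(Rational(1, 4), Pow(10, 2))), -25), 150) = Mul(Add(Add(6, Rational(-45, 2), Mul(Rational(1, 4), 100)), -25), 150) = Mul(Add(Add(6, Rational(-45, 2), 25), -25), 150) = Mul(Add(Rational(17, 2), -25), 150) = Mul(Rational(-33, 2), 150) = -2475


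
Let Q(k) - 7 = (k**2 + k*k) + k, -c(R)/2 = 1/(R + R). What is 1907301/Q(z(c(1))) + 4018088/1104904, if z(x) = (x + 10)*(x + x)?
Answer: 263743003270/87977981 ≈ 2997.8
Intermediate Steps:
c(R) = -1/R (c(R) = -2/(R + R) = -2*1/(2*R) = -1/R)
z(x) = 2*x*(10 + x) (z(x) = (10 + x)*(2*x) = 2*x*(10 + x))
Q(k) = 7 + k + 2*k**2 (Q(k) = 7 + ((k**2 + k*k) + k) = 7 + ((k**2 + k**2) + k) = 7 + (2*k**2 + k) = 7 + (k + 2*k**2) = 7 + k + 2*k**2)
1907301/Q(z(c(1))) + 4018088/1104904 = 1907301/(7 + 2*(-1/1)*(10 - 1/1) + 2*(2*(-1/1)*(10 - 1/1))**2) + 4018088/1104904 = 1907301/(7 + 2*(-1*1)*(10 - 1*1) + 2*(2*(-1*1)*(10 - 1*1))**2) + 4018088*(1/1104904) = 1907301/(7 + 2*(-1)*(10 - 1) + 2*(2*(-1)*(10 - 1))**2) + 502261/138113 = 1907301/(7 + 2*(-1)*9 + 2*(2*(-1)*9)**2) + 502261/138113 = 1907301/(7 - 18 + 2*(-18)**2) + 502261/138113 = 1907301/(7 - 18 + 2*324) + 502261/138113 = 1907301/(7 - 18 + 648) + 502261/138113 = 1907301/637 + 502261/138113 = 263743003270/87977981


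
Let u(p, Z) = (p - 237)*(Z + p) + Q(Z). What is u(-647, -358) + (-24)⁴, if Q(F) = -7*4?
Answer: 1220168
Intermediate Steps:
Q(F) = -28
u(p, Z) = -28 + (-237 + p)*(Z + p) (u(p, Z) = (p - 237)*(Z + p) - 28 = (-237 + p)*(Z + p) - 28 = -28 + (-237 + p)*(Z + p))
u(-647, -358) + (-24)⁴ = (-28 + (-647)² - 237*(-358) - 237*(-647) - 358*(-647)) + (-24)⁴ = (-28 + 418609 + 84846 + 153339 + 231626) + 331776 = 888392 + 331776 = 1220168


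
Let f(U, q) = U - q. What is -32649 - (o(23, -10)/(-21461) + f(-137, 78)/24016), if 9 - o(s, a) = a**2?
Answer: -16827532990365/515407376 ≈ -32649.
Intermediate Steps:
o(s, a) = 9 - a**2
-32649 - (o(23, -10)/(-21461) + f(-137, 78)/24016) = -32649 - ((9 - 1*(-10)**2)/(-21461) + (-137 - 1*78)/24016) = -32649 - ((9 - 1*100)*(-1/21461) + (-137 - 78)*(1/24016)) = -32649 - ((9 - 100)*(-1/21461) - 215*1/24016) = -32649 - (-91*(-1/21461) - 215/24016) = -32649 - (91/21461 - 215/24016) = -32649 - 1*(-2428659/515407376) = -32649 + 2428659/515407376 = -16827532990365/515407376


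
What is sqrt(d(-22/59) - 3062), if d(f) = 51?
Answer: I*sqrt(3011) ≈ 54.873*I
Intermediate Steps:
sqrt(d(-22/59) - 3062) = sqrt(51 - 3062) = sqrt(-3011) = I*sqrt(3011)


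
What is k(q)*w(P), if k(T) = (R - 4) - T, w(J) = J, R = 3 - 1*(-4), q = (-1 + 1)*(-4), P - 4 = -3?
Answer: 3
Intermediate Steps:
P = 1 (P = 4 - 3 = 1)
q = 0 (q = 0*(-4) = 0)
R = 7 (R = 3 + 4 = 7)
k(T) = 3 - T (k(T) = (7 - 4) - T = 3 - T)
k(q)*w(P) = (3 - 1*0)*1 = (3 + 0)*1 = 3*1 = 3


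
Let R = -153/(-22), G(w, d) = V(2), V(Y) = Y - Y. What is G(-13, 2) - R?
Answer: -153/22 ≈ -6.9545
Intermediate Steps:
V(Y) = 0
G(w, d) = 0
R = 153/22 (R = -153*(-1/22) = 153/22 ≈ 6.9545)
G(-13, 2) - R = 0 - 1*153/22 = 0 - 153/22 = -153/22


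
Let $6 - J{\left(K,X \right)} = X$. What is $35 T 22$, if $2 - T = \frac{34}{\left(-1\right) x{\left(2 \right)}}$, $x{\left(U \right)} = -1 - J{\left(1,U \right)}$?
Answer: $-3696$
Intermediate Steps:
$J{\left(K,X \right)} = 6 - X$
$x{\left(U \right)} = -7 + U$ ($x{\left(U \right)} = -1 - \left(6 - U\right) = -1 + \left(-6 + U\right) = -7 + U$)
$T = - \frac{24}{5}$ ($T = 2 - \frac{34}{\left(-1\right) \left(-7 + 2\right)} = 2 - \frac{34}{\left(-1\right) \left(-5\right)} = 2 - \frac{34}{5} = - \frac{24}{5} \approx -4.8$)
$35 T 22 = 35 \left(- \frac{24}{5}\right) 22 = \left(-168\right) 22 = -3696$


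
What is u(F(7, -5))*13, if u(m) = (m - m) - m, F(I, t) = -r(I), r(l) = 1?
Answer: 13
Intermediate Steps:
F(I, t) = -1 (F(I, t) = -1*1 = -1)
u(m) = -m (u(m) = 0 - m = -m)
u(F(7, -5))*13 = -1*(-1)*13 = 1*13 = 13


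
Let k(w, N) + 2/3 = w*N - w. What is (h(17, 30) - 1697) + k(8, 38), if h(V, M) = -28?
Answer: -4289/3 ≈ -1429.7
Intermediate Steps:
k(w, N) = -2/3 - w + N*w (k(w, N) = -2/3 + (w*N - w) = -2/3 + (N*w - w) = -2/3 + (-w + N*w) = -2/3 - w + N*w)
(h(17, 30) - 1697) + k(8, 38) = (-28 - 1697) + (-2/3 - 1*8 + 38*8) = -1725 + (-2/3 - 8 + 304) = -1725 + 886/3 = -4289/3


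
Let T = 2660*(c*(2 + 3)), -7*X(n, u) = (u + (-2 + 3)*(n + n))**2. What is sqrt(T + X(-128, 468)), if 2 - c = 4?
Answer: 2*I*sqrt(404502)/7 ≈ 181.72*I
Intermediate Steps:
c = -2 (c = 2 - 1*4 = 2 - 4 = -2)
X(n, u) = -(u + 2*n)**2/7 (X(n, u) = -(u + (-2 + 3)*(n + n))**2/7 = -(u + 1*(2*n))**2/7 = -(u + 2*n)**2/7)
T = -26600 (T = 2660*(-2*(2 + 3)) = 2660*(-2*5) = 2660*(-10) = -26600)
sqrt(T + X(-128, 468)) = sqrt(-26600 - (468 + 2*(-128))**2/7) = sqrt(-26600 - (468 - 256)**2/7) = sqrt(-26600 - 1/7*212**2) = sqrt(-26600 - 1/7*44944) = sqrt(-26600 - 44944/7) = sqrt(-231144/7) = 2*I*sqrt(404502)/7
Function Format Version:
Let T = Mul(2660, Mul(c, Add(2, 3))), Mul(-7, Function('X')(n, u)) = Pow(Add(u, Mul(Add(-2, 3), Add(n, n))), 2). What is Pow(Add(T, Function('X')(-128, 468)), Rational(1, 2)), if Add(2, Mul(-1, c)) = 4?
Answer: Mul(Rational(2, 7), I, Pow(404502, Rational(1, 2))) ≈ Mul(181.72, I)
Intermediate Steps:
c = -2 (c = Add(2, Mul(-1, 4)) = Add(2, -4) = -2)
Function('X')(n, u) = Mul(Rational(-1, 7), Pow(Add(u, Mul(2, n)), 2)) (Function('X')(n, u) = Mul(Rational(-1, 7), Pow(Add(u, Mul(Add(-2, 3), Add(n, n))), 2)) = Mul(Rational(-1, 7), Pow(Add(u, Mul(1, Mul(2, n))), 2)) = Mul(Rational(-1, 7), Pow(Add(u, Mul(2, n)), 2)))
T = -26600 (T = Mul(2660, Mul(-2, Add(2, 3))) = Mul(2660, Mul(-2, 5)) = Mul(2660, -10) = -26600)
Pow(Add(T, Function('X')(-128, 468)), Rational(1, 2)) = Pow(Add(-26600, Mul(Rational(-1, 7), Pow(Add(468, Mul(2, -128)), 2))), Rational(1, 2)) = Pow(Add(-26600, Mul(Rational(-1, 7), Pow(Add(468, -256), 2))), Rational(1, 2)) = Pow(Add(-26600, Mul(Rational(-1, 7), Pow(212, 2))), Rational(1, 2)) = Pow(Add(-26600, Mul(Rational(-1, 7), 44944)), Rational(1, 2)) = Pow(Add(-26600, Rational(-44944, 7)), Rational(1, 2)) = Pow(Rational(-231144, 7), Rational(1, 2)) = Mul(Rational(2, 7), I, Pow(404502, Rational(1, 2)))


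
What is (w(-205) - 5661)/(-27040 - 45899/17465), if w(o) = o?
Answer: 14635670/67471357 ≈ 0.21692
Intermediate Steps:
(w(-205) - 5661)/(-27040 - 45899/17465) = (-205 - 5661)/(-27040 - 45899/17465) = -5866/(-27040 - 45899*1/17465) = -5866/(-27040 - 6557/2495) = -5866/(-67471357/2495) = -5866*(-2495/67471357) = 14635670/67471357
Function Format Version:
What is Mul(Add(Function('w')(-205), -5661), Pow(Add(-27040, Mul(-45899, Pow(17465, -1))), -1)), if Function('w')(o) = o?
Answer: Rational(14635670, 67471357) ≈ 0.21692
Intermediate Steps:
Mul(Add(Function('w')(-205), -5661), Pow(Add(-27040, Mul(-45899, Pow(17465, -1))), -1)) = Mul(Add(-205, -5661), Pow(Add(-27040, Mul(-45899, Pow(17465, -1))), -1)) = Mul(-5866, Pow(Add(-27040, Mul(-45899, Rational(1, 17465))), -1)) = Mul(-5866, Pow(Add(-27040, Rational(-6557, 2495)), -1)) = Mul(-5866, Pow(Rational(-67471357, 2495), -1)) = Mul(-5866, Rational(-2495, 67471357)) = Rational(14635670, 67471357)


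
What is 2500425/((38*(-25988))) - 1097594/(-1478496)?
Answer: -163309124479/91254990864 ≈ -1.7896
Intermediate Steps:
2500425/((38*(-25988))) - 1097594/(-1478496) = 2500425/(-987544) - 1097594*(-1/1478496) = 2500425*(-1/987544) + 548797/739248 = -2500425/987544 + 548797/739248 = -163309124479/91254990864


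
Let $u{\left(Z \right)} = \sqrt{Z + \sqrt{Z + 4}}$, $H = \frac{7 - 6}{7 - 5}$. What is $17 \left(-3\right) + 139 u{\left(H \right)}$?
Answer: $-51 + \frac{139 \sqrt{2 + 6 \sqrt{2}}}{2} \approx 174.05$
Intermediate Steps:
$H = \frac{1}{2}$ ($H = 1 \cdot \frac{1}{2} = \frac{1}{2} \approx 0.5$)
$u{\left(Z \right)} = \sqrt{Z + \sqrt{4 + Z}}$
$17 \left(-3\right) + 139 u{\left(H \right)} = 17 \left(-3\right) + 139 \sqrt{\frac{1}{2} + \sqrt{4 + \frac{1}{2}}} = -51 + 139 \sqrt{\frac{1}{2} + \sqrt{\frac{9}{2}}} = -51 + 139 \sqrt{\frac{1}{2} + \frac{3 \sqrt{2}}{2}}$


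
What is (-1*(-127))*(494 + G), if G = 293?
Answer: 99949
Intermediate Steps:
(-1*(-127))*(494 + G) = (-1*(-127))*(494 + 293) = 127*787 = 99949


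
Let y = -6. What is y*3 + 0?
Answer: -18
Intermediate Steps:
y*3 + 0 = -6*3 + 0 = -18 + 0 = -18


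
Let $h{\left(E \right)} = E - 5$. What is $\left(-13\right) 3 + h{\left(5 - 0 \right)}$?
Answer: $-39$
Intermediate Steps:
$h{\left(E \right)} = -5 + E$
$\left(-13\right) 3 + h{\left(5 - 0 \right)} = \left(-13\right) 3 + \left(-5 + \left(5 - 0\right)\right) = -39 + \left(-5 + \left(5 + 0\right)\right) = -39 + \left(-5 + 5\right) = -39 + 0 = -39$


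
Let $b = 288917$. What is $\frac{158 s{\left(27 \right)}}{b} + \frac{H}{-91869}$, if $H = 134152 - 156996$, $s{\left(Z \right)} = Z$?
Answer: $\frac{6991933102}{26542515873} \approx 0.26342$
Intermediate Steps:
$H = -22844$
$\frac{158 s{\left(27 \right)}}{b} + \frac{H}{-91869} = \frac{158 \cdot 27}{288917} - \frac{22844}{-91869} = 4266 \cdot \frac{1}{288917} - - \frac{22844}{91869} = \frac{4266}{288917} + \frac{22844}{91869} = \frac{6991933102}{26542515873}$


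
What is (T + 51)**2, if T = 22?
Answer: 5329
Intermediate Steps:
(T + 51)**2 = (22 + 51)**2 = 73**2 = 5329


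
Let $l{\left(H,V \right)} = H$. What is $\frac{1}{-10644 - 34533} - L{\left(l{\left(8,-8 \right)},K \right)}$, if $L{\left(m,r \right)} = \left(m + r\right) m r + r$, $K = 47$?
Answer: $- \frac{936383680}{45177} \approx -20727.0$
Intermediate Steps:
$L{\left(m,r \right)} = r + m r \left(m + r\right)$ ($L{\left(m,r \right)} = m \left(m + r\right) r + r = m r \left(m + r\right) + r = r + m r \left(m + r\right)$)
$\frac{1}{-10644 - 34533} - L{\left(l{\left(8,-8 \right)},K \right)} = \frac{1}{-10644 - 34533} - 47 \left(1 + 8^{2} + 8 \cdot 47\right) = \frac{1}{-45177} - 47 \left(1 + 64 + 376\right) = - \frac{1}{45177} - 47 \cdot 441 = - \frac{1}{45177} - 20727 = - \frac{936383680}{45177}$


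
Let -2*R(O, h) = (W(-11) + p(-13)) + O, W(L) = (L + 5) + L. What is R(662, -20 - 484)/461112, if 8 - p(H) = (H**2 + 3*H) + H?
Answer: -67/115278 ≈ -0.00058120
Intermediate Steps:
p(H) = 8 - H**2 - 4*H (p(H) = 8 - ((H**2 + 3*H) + H) = 8 - (H**2 + 4*H) = 8 + (-H**2 - 4*H) = 8 - H**2 - 4*H)
W(L) = 5 + 2*L (W(L) = (5 + L) + L = 5 + 2*L)
R(O, h) = 63 - O/2 (R(O, h) = -(((5 + 2*(-11)) + (8 - 1*(-13)**2 - 4*(-13))) + O)/2 = -(((5 - 22) + (8 - 1*169 + 52)) + O)/2 = -((-17 + (8 - 169 + 52)) + O)/2 = -((-17 - 109) + O)/2 = -(-126 + O)/2 = 63 - O/2)
R(662, -20 - 484)/461112 = (63 - 1/2*662)/461112 = (63 - 331)*(1/461112) = -268*1/461112 = -67/115278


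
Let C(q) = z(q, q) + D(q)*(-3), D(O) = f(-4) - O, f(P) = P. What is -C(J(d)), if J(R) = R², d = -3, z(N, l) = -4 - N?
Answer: -26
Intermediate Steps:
D(O) = -4 - O
C(q) = 8 + 2*q (C(q) = (-4 - q) + (-4 - q)*(-3) = (-4 - q) + (12 + 3*q) = 8 + 2*q)
-C(J(d)) = -(8 + 2*(-3)²) = -(8 + 2*9) = -(8 + 18) = -1*26 = -26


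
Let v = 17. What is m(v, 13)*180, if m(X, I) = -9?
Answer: -1620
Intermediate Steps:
m(v, 13)*180 = -9*180 = -1620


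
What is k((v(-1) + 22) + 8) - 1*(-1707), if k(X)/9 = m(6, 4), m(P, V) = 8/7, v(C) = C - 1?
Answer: 12021/7 ≈ 1717.3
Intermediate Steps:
v(C) = -1 + C
m(P, V) = 8/7 (m(P, V) = 8*(1/7) = 8/7)
k(X) = 72/7 (k(X) = 9*(8/7) = 72/7)
k((v(-1) + 22) + 8) - 1*(-1707) = 72/7 - 1*(-1707) = 72/7 + 1707 = 12021/7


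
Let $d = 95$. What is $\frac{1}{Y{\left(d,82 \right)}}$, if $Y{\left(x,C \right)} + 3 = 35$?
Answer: $\frac{1}{32} \approx 0.03125$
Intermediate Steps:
$Y{\left(x,C \right)} = 32$ ($Y{\left(x,C \right)} = -3 + 35 = 32$)
$\frac{1}{Y{\left(d,82 \right)}} = \frac{1}{32}$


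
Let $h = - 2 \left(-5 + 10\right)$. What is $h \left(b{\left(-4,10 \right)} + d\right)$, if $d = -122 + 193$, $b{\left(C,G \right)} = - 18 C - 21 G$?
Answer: $670$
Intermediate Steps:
$h = -10$ ($h = \left(-2\right) 5 = -10$)
$b{\left(C,G \right)} = - 21 G - 18 C$
$d = 71$
$h \left(b{\left(-4,10 \right)} + d\right) = - 10 \left(\left(\left(-21\right) 10 - -72\right) + 71\right) = - 10 \left(\left(-210 + 72\right) + 71\right) = - 10 \left(-138 + 71\right) = \left(-10\right) \left(-67\right) = 670$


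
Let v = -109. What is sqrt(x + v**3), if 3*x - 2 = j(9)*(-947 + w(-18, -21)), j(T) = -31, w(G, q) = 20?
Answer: 2*I*sqrt(2892261)/3 ≈ 1133.8*I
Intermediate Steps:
x = 28739/3 (x = 2/3 + (-31*(-947 + 20))/3 = 2/3 + (-31*(-927))/3 = 2/3 + (1/3)*28737 = 2/3 + 9579 = 28739/3 ≈ 9579.7)
sqrt(x + v**3) = sqrt(28739/3 + (-109)**3) = sqrt(28739/3 - 1295029) = sqrt(-3856348/3) = 2*I*sqrt(2892261)/3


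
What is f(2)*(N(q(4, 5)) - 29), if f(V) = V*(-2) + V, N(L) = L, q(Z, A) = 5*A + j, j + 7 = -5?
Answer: 32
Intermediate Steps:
j = -12 (j = -7 - 5 = -12)
q(Z, A) = -12 + 5*A (q(Z, A) = 5*A - 12 = -12 + 5*A)
f(V) = -V (f(V) = -2*V + V = -V)
f(2)*(N(q(4, 5)) - 29) = (-1*2)*((-12 + 5*5) - 29) = -2*((-12 + 25) - 29) = -2*(13 - 29) = -2*(-16) = 32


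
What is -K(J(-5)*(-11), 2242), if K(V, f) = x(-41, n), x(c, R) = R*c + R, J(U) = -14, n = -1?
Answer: -40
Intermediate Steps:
x(c, R) = R + R*c
K(V, f) = 40 (K(V, f) = -(1 - 41) = -1*(-40) = 40)
-K(J(-5)*(-11), 2242) = -1*40 = -40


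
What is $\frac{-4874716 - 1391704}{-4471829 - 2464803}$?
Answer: $\frac{1566605}{1734158} \approx 0.90338$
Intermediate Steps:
$\frac{-4874716 - 1391704}{-4471829 - 2464803} = - \frac{6266420}{-6936632} = \left(-6266420\right) \left(- \frac{1}{6936632}\right) = \frac{1566605}{1734158}$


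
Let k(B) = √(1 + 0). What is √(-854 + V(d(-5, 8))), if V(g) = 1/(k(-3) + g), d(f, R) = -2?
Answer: 3*I*√95 ≈ 29.24*I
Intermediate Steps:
k(B) = 1 (k(B) = √1 = 1)
V(g) = 1/(1 + g)
√(-854 + V(d(-5, 8))) = √(-854 + 1/(1 - 2)) = √(-854 + 1/(-1)) = √(-854 - 1) = √(-855) = 3*I*√95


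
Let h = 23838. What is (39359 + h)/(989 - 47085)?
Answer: -63197/46096 ≈ -1.3710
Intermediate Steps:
(39359 + h)/(989 - 47085) = (39359 + 23838)/(989 - 47085) = 63197/(-46096) = 63197*(-1/46096) = -63197/46096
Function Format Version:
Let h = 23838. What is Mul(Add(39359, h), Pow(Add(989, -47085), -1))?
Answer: Rational(-63197, 46096) ≈ -1.3710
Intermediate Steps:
Mul(Add(39359, h), Pow(Add(989, -47085), -1)) = Mul(Add(39359, 23838), Pow(Add(989, -47085), -1)) = Mul(63197, Pow(-46096, -1)) = Mul(63197, Rational(-1, 46096)) = Rational(-63197, 46096)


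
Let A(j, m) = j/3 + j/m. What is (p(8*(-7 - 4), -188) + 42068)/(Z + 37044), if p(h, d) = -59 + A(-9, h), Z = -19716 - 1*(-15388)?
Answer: 3696537/2879008 ≈ 1.2840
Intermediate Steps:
Z = -4328 (Z = -19716 + 15388 = -4328)
A(j, m) = j/3 + j/m (A(j, m) = j*(⅓) + j/m = j/3 + j/m)
p(h, d) = -62 - 9/h (p(h, d) = -59 + ((⅓)*(-9) - 9/h) = -59 + (-3 - 9/h) = -62 - 9/h)
(p(8*(-7 - 4), -188) + 42068)/(Z + 37044) = ((-62 - 9*1/(8*(-7 - 4))) + 42068)/(-4328 + 37044) = ((-62 - 9/(8*(-11))) + 42068)/32716 = ((-62 - 9/(-88)) + 42068)*(1/32716) = ((-62 - 9*(-1/88)) + 42068)*(1/32716) = ((-62 + 9/88) + 42068)*(1/32716) = (-5447/88 + 42068)*(1/32716) = (3696537/88)*(1/32716) = 3696537/2879008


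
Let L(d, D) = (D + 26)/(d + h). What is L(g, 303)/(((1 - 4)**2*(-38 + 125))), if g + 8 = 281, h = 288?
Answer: 329/439263 ≈ 0.00074898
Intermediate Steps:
g = 273 (g = -8 + 281 = 273)
L(d, D) = (26 + D)/(288 + d) (L(d, D) = (D + 26)/(d + 288) = (26 + D)/(288 + d))
L(g, 303)/(((1 - 4)**2*(-38 + 125))) = ((26 + 303)/(288 + 273))/(((1 - 4)**2*(-38 + 125))) = (329/561)/(((-3)**2*87)) = ((1/561)*329)/((9*87)) = (329/561)/783 = (329/561)*(1/783) = 329/439263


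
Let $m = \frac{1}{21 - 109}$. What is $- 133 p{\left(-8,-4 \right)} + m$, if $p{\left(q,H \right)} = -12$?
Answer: $\frac{140447}{88} \approx 1596.0$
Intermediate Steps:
$m = - \frac{1}{88}$ ($m = \frac{1}{-88} = - \frac{1}{88} \approx -0.011364$)
$- 133 p{\left(-8,-4 \right)} + m = \left(-133\right) \left(-12\right) - \frac{1}{88} = 1596 - \frac{1}{88} = \frac{140447}{88}$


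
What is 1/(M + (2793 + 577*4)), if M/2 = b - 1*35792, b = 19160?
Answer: -1/28163 ≈ -3.5508e-5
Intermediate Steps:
M = -33264 (M = 2*(19160 - 1*35792) = 2*(19160 - 35792) = 2*(-16632) = -33264)
1/(M + (2793 + 577*4)) = 1/(-33264 + (2793 + 577*4)) = 1/(-33264 + (2793 + 2308)) = 1/(-33264 + 5101) = 1/(-28163) = -1/28163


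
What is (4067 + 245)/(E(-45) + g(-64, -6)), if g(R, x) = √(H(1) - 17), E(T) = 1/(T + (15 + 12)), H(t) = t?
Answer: -77616/5185 - 5588352*I/5185 ≈ -14.969 - 1077.8*I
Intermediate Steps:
E(T) = 1/(27 + T) (E(T) = 1/(T + 27) = 1/(27 + T))
g(R, x) = 4*I (g(R, x) = √(1 - 17) = √(-16) = 4*I)
(4067 + 245)/(E(-45) + g(-64, -6)) = (4067 + 245)/(1/(27 - 45) + 4*I) = 4312/(1/(-18) + 4*I) = 4312/(-1/18 + 4*I) = 4312*(324*(-1/18 - 4*I)/5185) = 1397088*(-1/18 - 4*I)/5185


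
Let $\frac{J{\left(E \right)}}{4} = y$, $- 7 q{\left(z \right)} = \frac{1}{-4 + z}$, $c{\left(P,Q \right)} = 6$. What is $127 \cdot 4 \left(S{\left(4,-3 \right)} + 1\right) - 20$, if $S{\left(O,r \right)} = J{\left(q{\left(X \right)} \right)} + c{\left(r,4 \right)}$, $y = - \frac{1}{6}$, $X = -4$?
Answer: $\frac{9592}{3} \approx 3197.3$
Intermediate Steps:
$q{\left(z \right)} = - \frac{1}{7 \left(-4 + z\right)}$
$y = - \frac{1}{6}$ ($y = \left(-1\right) \frac{1}{6} = - \frac{1}{6} \approx -0.16667$)
$J{\left(E \right)} = - \frac{2}{3}$ ($J{\left(E \right)} = 4 \left(- \frac{1}{6}\right) = - \frac{2}{3}$)
$S{\left(O,r \right)} = \frac{16}{3}$ ($S{\left(O,r \right)} = - \frac{2}{3} + 6 = \frac{16}{3}$)
$127 \cdot 4 \left(S{\left(4,-3 \right)} + 1\right) - 20 = 127 \cdot 4 \left(\frac{16}{3} + 1\right) - 20 = 127 \cdot 4 \cdot \frac{19}{3} - 20 = 127 \cdot \frac{76}{3} - 20 = \frac{9652}{3} - 20 = \frac{9592}{3}$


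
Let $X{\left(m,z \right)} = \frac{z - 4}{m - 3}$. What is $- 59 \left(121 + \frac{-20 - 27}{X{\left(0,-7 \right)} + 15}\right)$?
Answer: $- \frac{391465}{56} \approx -6990.4$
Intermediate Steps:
$X{\left(m,z \right)} = \frac{-4 + z}{-3 + m}$
$- 59 \left(121 + \frac{-20 - 27}{X{\left(0,-7 \right)} + 15}\right) = - 59 \left(121 + \frac{-20 - 27}{\frac{-4 - 7}{-3 + 0} + 15}\right) = - 59 \left(121 - \frac{47}{\frac{1}{-3} \left(-11\right) + 15}\right) = - 59 \left(121 - \frac{47}{\left(- \frac{1}{3}\right) \left(-11\right) + 15}\right) = - 59 \left(121 - \frac{47}{\frac{11}{3} + 15}\right) = - 59 \left(121 - \frac{47}{\frac{56}{3}}\right) = - 59 \left(121 - \frac{141}{56}\right) = \left(-59\right) \frac{6635}{56} = - \frac{391465}{56}$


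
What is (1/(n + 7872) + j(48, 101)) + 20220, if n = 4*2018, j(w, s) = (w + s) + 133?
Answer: 326883889/15944 ≈ 20502.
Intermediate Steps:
j(w, s) = 133 + s + w (j(w, s) = (s + w) + 133 = 133 + s + w)
n = 8072
(1/(n + 7872) + j(48, 101)) + 20220 = (1/(8072 + 7872) + (133 + 101 + 48)) + 20220 = (1/15944 + 282) + 20220 = 4496209/15944 + 20220 = 326883889/15944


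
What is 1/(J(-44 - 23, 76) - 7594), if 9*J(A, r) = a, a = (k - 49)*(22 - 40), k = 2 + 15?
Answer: -1/7530 ≈ -0.00013280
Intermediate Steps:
k = 17
a = 576 (a = (17 - 49)*(22 - 40) = -32*(-18) = 576)
J(A, r) = 64 (J(A, r) = (1/9)*576 = 64)
1/(J(-44 - 23, 76) - 7594) = 1/(64 - 7594) = 1/(-7530) = -1/7530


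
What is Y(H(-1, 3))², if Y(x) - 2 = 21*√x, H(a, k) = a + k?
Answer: 886 + 84*√2 ≈ 1004.8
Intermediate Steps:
Y(x) = 2 + 21*√x
Y(H(-1, 3))² = (2 + 21*√(-1 + 3))² = (2 + 21*√2)²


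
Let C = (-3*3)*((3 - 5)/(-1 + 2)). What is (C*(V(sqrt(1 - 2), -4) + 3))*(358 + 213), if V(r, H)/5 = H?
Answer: -174726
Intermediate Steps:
V(r, H) = 5*H
C = 18 (C = -(-18)/1 = -(-18) = -9*(-2) = 18)
(C*(V(sqrt(1 - 2), -4) + 3))*(358 + 213) = (18*(5*(-4) + 3))*(358 + 213) = (18*(-20 + 3))*571 = (18*(-17))*571 = -306*571 = -174726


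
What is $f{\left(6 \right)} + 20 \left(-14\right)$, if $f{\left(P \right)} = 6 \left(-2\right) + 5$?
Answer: $-287$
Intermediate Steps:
$f{\left(P \right)} = -7$ ($f{\left(P \right)} = -12 + 5 = -7$)
$f{\left(6 \right)} + 20 \left(-14\right) = -7 + 20 \left(-14\right) = -7 - 280 = -287$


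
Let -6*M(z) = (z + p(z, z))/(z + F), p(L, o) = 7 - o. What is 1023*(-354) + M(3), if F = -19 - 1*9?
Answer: -54321293/150 ≈ -3.6214e+5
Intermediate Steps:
F = -28 (F = -19 - 9 = -28)
M(z) = -7/(6*(-28 + z)) (M(z) = -(z + (7 - z))/(6*(z - 28)) = -7/(6*(-28 + z)))
1023*(-354) + M(3) = 1023*(-354) - 7/(-168 + 6*3) = -362142 - 7/(-168 + 18) = -362142 - 7/(-150) = -362142 - 7*(-1/150) = -362142 + 7/150 = -54321293/150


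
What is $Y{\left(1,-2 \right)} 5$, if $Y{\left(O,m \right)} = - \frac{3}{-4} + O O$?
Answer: $\frac{35}{4} \approx 8.75$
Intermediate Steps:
$Y{\left(O,m \right)} = \frac{3}{4} + O^{2}$ ($Y{\left(O,m \right)} = \left(-3\right) \left(- \frac{1}{4}\right) + O^{2} = \frac{3}{4} + O^{2}$)
$Y{\left(1,-2 \right)} 5 = \left(\frac{3}{4} + 1^{2}\right) 5 = \left(\frac{3}{4} + 1\right) 5 = \frac{7}{4} \cdot 5 = \frac{35}{4}$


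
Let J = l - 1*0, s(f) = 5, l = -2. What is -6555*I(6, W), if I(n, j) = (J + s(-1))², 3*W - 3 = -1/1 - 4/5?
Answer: -58995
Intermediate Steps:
W = ⅖ (W = 1 + (-1/1 - 4/5)/3 = 1 + (-1*1 - 4*⅕)/3 = 1 + (-1 - ⅘)/3 = 1 + (⅓)*(-9/5) = 1 - ⅗ = ⅖ ≈ 0.40000)
J = -2 (J = -2 - 1*0 = -2 + 0 = -2)
I(n, j) = 9 (I(n, j) = (-2 + 5)² = 3² = 9)
-6555*I(6, W) = -6555*9 = -58995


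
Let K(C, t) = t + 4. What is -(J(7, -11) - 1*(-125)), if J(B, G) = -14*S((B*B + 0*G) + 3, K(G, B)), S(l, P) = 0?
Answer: -125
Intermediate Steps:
K(C, t) = 4 + t
J(B, G) = 0 (J(B, G) = -14*0 = 0)
-(J(7, -11) - 1*(-125)) = -(0 - 1*(-125)) = -(0 + 125) = -1*125 = -125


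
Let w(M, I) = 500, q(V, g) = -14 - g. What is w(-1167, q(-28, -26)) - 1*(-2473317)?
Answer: 2473817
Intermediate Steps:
w(-1167, q(-28, -26)) - 1*(-2473317) = 500 - 1*(-2473317) = 500 + 2473317 = 2473817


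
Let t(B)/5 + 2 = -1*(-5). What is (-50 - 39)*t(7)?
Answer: -1335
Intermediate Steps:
t(B) = 15 (t(B) = -10 + 5*(-1*(-5)) = -10 + 5*5 = -10 + 25 = 15)
(-50 - 39)*t(7) = (-50 - 39)*15 = -89*15 = -1335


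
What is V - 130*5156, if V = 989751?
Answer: 319471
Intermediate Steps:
V - 130*5156 = 989751 - 130*5156 = 989751 - 670280 = 319471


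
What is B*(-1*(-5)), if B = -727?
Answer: -3635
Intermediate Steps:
B*(-1*(-5)) = -(-727)*(-5) = -727*5 = -3635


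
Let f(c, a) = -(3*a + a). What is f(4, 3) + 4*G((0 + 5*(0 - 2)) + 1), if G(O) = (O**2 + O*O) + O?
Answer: 600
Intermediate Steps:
f(c, a) = -4*a
G(O) = O + 2*O**2 (G(O) = (O**2 + O**2) + O = 2*O**2 + O = O + 2*O**2)
f(4, 3) + 4*G((0 + 5*(0 - 2)) + 1) = -4*3 + 4*(((0 + 5*(0 - 2)) + 1)*(1 + 2*((0 + 5*(0 - 2)) + 1))) = -12 + 4*(((0 + 5*(-2)) + 1)*(1 + 2*((0 + 5*(-2)) + 1))) = -12 + 4*(((0 - 10) + 1)*(1 + 2*((0 - 10) + 1))) = -12 + 4*((-10 + 1)*(1 + 2*(-10 + 1))) = -12 + 4*(-9*(1 + 2*(-9))) = -12 + 4*(-9*(1 - 18)) = -12 + 4*(-9*(-17)) = -12 + 4*153 = -12 + 612 = 600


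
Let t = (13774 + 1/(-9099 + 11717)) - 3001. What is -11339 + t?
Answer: -1481787/2618 ≈ -566.00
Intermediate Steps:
t = 28203715/2618 (t = (13774 + 1/2618) - 3001 = 36060333/2618 - 3001 = 28203715/2618 ≈ 10773.)
-11339 + t = -11339 + 28203715/2618 = -1481787/2618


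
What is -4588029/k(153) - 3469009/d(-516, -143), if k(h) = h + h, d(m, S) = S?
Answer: 45047623/4862 ≈ 9265.3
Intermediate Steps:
k(h) = 2*h
-4588029/k(153) - 3469009/d(-516, -143) = -4588029/(2*153) - 3469009/(-143) = -4588029/306 - 3469009*(-1/143) = -4588029*1/306 + 3469009/143 = -509781/34 + 3469009/143 = 45047623/4862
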